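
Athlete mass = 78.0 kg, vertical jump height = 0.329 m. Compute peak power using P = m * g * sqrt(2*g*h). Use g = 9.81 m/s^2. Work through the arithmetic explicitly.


sqrt(2 * 9.81 * 0.329) = sqrt(6.45498) = 2.540665 m/s
P = 78.0 * 9.81 * 2.540665
= 1944.07 W

1944.07 W


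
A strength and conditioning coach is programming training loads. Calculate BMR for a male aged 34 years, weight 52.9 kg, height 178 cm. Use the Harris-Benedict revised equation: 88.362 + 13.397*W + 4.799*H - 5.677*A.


Substituting values:
W term = 13.397 * 52.9 = 708.7013
H term = 4.799 * 178 = 854.222
A term = 5.677 * 34 = 193.018
BMR = 1458.27 kcal/day

1458.27 kcal/day


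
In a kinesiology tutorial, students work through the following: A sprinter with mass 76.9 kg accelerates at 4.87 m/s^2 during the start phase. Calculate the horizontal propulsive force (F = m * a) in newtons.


F = m * a
= 76.9 * 4.87
= 374.5 N

374.5 N


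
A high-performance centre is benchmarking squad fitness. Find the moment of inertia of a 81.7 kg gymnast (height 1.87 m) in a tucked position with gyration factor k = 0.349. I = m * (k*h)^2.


Radius of gyration = 0.349 * 1.87 = 0.65263 m
I = 81.7 * 0.65263^2
= 81.7 * 0.425926
= 34.798 kg*m^2

34.798 kg*m^2


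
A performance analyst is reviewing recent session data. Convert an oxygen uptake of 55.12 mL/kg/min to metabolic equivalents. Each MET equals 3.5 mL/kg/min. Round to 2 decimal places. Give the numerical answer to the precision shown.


One MET = 3.5 mL/kg/min
Number of METs = 55.12 / 3.5
= 15.75 METs

15.75 METs


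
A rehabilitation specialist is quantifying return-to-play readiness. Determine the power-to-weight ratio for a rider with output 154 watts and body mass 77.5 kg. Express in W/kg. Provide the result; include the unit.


P/W = 154 / 77.5 = 1.987 W/kg

1.987 W/kg


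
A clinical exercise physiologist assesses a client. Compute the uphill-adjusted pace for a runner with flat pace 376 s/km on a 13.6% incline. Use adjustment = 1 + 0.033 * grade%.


Adjustment factor = 1 + 0.033 * 13.6 = 1.4488
Grade-adjusted pace = 376 * 1.4488 = 544.75 s/km

544.75 s/km


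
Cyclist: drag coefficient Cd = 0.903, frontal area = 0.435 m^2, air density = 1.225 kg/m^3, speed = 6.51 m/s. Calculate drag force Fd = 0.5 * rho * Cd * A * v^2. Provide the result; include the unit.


v^2 = 6.51^2 = 42.3801
Fd = 0.5 * 1.225 * 0.903 * 0.435 * 42.3801
= 10.196 N

10.196 N


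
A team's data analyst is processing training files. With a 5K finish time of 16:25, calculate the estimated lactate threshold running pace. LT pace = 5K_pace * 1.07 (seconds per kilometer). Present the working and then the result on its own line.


Race duration = 985 s for 5 km
Average pace = 985 / 5 = 197.0 s/km
LT pace = 197.0 * 1.07
= 210.79 s/km

210.79 s/km


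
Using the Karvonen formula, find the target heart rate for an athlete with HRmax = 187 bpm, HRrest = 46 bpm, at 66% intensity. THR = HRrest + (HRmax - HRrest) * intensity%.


HRR = 187 - 46 = 141
THR = 46 + 141 * 0.66
= 46 + 93.06
= 139.06 bpm

139.06 bpm


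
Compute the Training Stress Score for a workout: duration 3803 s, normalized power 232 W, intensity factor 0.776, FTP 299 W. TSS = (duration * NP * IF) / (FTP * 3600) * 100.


Product = 3803 * 232 * 0.776 = 684661.696
Base = 299 * 3600 = 1076400
TSS = 684661.696 / 1076400 * 100 = 63.61

63.61 TSS


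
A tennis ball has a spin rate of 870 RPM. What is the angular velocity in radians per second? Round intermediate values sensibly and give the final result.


Convert RPM to rad/s: multiply by 2*pi and divide by 60
omega = 870 * 2 * pi / 60
= 91.106 rad/s

91.106 rad/s


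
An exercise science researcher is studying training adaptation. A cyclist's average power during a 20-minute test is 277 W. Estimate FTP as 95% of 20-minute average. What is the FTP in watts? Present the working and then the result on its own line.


FTP = 20-min power * 0.95
= 277 * 0.95
= 263.15 W

263.15 W


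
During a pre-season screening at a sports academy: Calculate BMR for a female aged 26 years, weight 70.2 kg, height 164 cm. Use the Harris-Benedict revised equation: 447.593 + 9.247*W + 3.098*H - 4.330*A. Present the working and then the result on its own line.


Substituting values:
W term = 9.247 * 70.2 = 649.1394
H term = 3.098 * 164 = 508.072
A term = 4.330 * 26 = 112.58
BMR = 1492.22 kcal/day

1492.22 kcal/day


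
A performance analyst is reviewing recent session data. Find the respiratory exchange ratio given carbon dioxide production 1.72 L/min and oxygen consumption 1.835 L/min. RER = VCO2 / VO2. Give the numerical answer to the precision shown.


VCO2 = 1.72 L/min
VO2 = 1.835 L/min
RER = 1.72 / 1.835 = 0.9373

0.9373


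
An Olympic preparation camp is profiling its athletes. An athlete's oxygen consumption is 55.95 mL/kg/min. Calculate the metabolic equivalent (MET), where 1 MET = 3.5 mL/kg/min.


MET = VO2 / 3.5
= 55.95 / 3.5
= 15.99 METs

15.99 METs


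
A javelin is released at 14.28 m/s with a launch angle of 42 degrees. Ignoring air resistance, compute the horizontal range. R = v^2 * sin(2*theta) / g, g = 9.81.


Launch speed squared = 203.9184
sin(2 * 42 deg) = 0.994522
Range = 203.9184 * 0.994522 / 9.81
= 20.673 m

20.673 m


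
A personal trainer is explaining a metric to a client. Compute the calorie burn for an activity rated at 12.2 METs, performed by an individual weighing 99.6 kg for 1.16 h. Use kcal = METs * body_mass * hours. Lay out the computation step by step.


Product of METs and mass = 12.2 * 99.6 = 1215.12
Total kcal = 1215.12 * 1.16 = 1409.54 kcal

1409.54 kcal


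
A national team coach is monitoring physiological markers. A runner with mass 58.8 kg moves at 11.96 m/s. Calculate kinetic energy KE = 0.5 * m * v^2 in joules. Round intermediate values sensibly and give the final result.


v^2 = 11.96^2 = 143.0416
KE = 0.5 * 58.8 * 143.0416
= 4205.42 J

4205.42 J


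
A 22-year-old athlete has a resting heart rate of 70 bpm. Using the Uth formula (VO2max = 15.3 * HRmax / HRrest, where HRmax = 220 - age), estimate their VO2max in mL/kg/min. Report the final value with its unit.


HRmax = 220 - 22 = 198 bpm
Ratio = HRmax / HRrest = 198 / 70 = 2.8286
VO2max = 15.3 * 2.8286 = 43.28 mL/kg/min

43.28 mL/kg/min


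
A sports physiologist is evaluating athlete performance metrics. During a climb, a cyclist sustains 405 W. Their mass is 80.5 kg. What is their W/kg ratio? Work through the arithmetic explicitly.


Power-to-weight = 405 W / 80.5 kg
= 5.031 W/kg

5.031 W/kg


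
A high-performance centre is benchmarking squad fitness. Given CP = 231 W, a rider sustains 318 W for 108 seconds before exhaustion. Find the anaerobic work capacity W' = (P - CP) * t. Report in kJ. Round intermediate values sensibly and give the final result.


Excess power = 318 - 231 = 87 W
Work above CP = 87 * 108 = 9396 J
W' = 9.396 kJ

9.396 kJ


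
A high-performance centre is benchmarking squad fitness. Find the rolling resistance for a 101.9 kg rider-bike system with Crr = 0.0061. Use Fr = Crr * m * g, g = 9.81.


m * g = 101.9 * 9.81 = 999.639 N
Fr = 0.0061 * 999.639 = 6.098 N

6.098 N


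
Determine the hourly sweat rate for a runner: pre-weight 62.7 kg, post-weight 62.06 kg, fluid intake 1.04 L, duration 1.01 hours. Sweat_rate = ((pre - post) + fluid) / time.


Mass lost = 62.7 - 62.06 = 0.64 kg
Add fluid consumed: 0.64 + 1.04 = 1.68 L total sweat
Sweat rate = 1.68 / 1.01 = 1.663 L/h

1.663 L/h


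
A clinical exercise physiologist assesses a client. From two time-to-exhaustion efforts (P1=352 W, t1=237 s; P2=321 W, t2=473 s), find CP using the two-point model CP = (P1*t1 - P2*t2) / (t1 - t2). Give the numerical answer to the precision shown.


Work in trial 1 = 83424 J
Work in trial 2 = 151833 J
Delta work = -68409 J
Delta time = -236 s
CP = -68409 / -236 = 289.87 W

289.87 W


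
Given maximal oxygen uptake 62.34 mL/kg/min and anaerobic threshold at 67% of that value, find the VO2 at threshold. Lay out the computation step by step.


Percentage as decimal = 0.67
VO2 at AT = 62.34 * 0.67 = 41.77 mL/kg/min

41.77 mL/kg/min


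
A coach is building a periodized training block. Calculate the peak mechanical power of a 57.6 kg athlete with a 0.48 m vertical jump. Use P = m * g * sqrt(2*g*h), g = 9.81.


First, sqrt(2gh) = sqrt(2 * 9.81 * 0.48)
= sqrt(9.4176) = 3.068811 m/s
Power = 57.6 * 9.81 * 3.068811 = 1734.05 W

1734.05 W


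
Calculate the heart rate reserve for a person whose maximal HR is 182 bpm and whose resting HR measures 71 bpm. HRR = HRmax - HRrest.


HRmax = 182 bpm
HRrest = 71 bpm
HRR = 182 - 71 = 111 bpm

111 bpm


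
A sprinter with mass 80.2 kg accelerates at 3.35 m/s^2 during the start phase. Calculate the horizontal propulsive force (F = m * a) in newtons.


F = m * a
= 80.2 * 3.35
= 268.67 N

268.67 N


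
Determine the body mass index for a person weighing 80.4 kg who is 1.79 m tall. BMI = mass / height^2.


BMI = mass / height^2
= 80.4 / 1.79^2
= 80.4 / 3.2041
= 25.09 kg/m^2

25.09 kg/m^2


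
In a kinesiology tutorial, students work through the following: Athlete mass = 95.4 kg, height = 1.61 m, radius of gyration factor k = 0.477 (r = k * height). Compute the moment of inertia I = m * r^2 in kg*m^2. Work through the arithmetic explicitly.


r = k * height = 0.477 * 1.61 = 0.76797 m
r^2 = 0.76797^2 = 0.589778
I = 95.4 * 0.589778 = 56.265 kg*m^2

56.265 kg*m^2


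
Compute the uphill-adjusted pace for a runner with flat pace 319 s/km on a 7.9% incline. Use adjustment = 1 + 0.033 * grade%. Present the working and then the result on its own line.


Adjustment factor = 1 + 0.033 * 7.9 = 1.2607
Grade-adjusted pace = 319 * 1.2607 = 402.16 s/km

402.16 s/km


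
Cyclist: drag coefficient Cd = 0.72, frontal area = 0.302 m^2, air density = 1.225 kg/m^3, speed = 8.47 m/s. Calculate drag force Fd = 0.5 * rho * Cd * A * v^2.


v^2 = 8.47^2 = 71.7409
Fd = 0.5 * 1.225 * 0.72 * 0.302 * 71.7409
= 9.555 N

9.555 N


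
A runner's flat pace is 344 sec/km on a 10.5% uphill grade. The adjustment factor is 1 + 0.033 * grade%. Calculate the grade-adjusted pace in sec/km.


Factor = 1 + 0.033 * 10.5 = 1.3465
Adjusted pace = 344 * 1.3465
= 463.2 sec/km

463.2 s/km


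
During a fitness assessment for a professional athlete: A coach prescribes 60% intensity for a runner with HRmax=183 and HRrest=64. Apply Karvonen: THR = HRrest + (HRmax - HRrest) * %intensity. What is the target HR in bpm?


Heart rate reserve = 183 - 64 = 119
Intensity fraction = 60 / 100 = 0.6
THR = 64 + 119 * 0.6 = 135.4 bpm

135.4 bpm


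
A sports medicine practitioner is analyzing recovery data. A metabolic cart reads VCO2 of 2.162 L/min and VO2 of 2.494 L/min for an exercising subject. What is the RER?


RER = VCO2 / VO2 = 2.162 / 2.494 = 0.8669

0.8669


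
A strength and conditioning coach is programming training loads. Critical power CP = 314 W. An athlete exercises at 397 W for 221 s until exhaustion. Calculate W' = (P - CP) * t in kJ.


P - CP = 397 - 314 = 83 W
W' = 83 * 221 = 18343 J
= 18343 / 1000 = 18.343 kJ

18.343 kJ


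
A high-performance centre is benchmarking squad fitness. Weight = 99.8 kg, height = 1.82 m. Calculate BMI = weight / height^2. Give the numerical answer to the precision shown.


height^2 = 1.82^2 = 3.3124
BMI = 99.8 / 3.3124 = 30.13 kg/m^2

30.13 kg/m^2


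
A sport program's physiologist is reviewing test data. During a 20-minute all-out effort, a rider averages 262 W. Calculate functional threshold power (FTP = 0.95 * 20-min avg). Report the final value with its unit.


FTP = 0.95 * 262
= 248.9 W

248.9 W


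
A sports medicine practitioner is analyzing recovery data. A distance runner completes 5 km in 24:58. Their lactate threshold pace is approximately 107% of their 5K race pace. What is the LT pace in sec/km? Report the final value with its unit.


Convert to seconds: 24 min 58 s = 1498 s
Pace per km = 1498 / 5 = 299.6 s/km
LT pace = 299.6 * 1.07 = 320.57 s/km

320.57 s/km


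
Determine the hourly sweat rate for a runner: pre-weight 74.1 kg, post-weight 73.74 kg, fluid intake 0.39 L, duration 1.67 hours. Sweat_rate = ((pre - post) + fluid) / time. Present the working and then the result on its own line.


Mass lost = 74.1 - 73.74 = 0.36 kg
Add fluid consumed: 0.36 + 0.39 = 0.75 L total sweat
Sweat rate = 0.75 / 1.67 = 0.449 L/h

0.449 L/h


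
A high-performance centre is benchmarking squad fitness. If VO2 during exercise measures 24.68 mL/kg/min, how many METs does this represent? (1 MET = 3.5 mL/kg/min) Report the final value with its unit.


METs = VO2 / 3.5 = 24.68 / 3.5 = 7.05

7.05 METs


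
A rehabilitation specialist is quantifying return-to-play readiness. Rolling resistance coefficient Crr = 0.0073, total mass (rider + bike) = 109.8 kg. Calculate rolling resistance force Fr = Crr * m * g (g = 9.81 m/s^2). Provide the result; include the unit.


Fr = Crr * m * g
= 0.0073 * 109.8 * 9.81
= 7.863 N

7.863 N


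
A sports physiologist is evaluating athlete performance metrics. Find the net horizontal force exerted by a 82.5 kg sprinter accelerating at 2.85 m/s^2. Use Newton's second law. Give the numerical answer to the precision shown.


Newton's second law: F = m * a
F = 82.5 * 2.85 = 235.13 N

235.13 N


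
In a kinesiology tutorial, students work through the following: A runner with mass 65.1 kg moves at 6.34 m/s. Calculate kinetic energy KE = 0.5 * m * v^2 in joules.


v^2 = 6.34^2 = 40.1956
KE = 0.5 * 65.1 * 40.1956
= 1308.37 J

1308.37 J


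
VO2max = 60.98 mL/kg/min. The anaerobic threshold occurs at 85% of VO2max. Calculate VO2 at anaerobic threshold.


AT fraction = 85 / 100 = 0.85
AT VO2 = 60.98 * 0.85
= 51.83 mL/kg/min

51.83 mL/kg/min


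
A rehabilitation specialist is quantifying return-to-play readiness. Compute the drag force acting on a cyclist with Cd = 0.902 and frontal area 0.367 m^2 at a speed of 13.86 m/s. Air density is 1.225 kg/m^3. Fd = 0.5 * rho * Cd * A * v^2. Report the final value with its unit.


Step 1: v^2 = 192.0996
Step 2: Fd = 0.5 * 1.225 * 0.902 * 0.367 * 192.0996
= 38.95 N

38.95 N


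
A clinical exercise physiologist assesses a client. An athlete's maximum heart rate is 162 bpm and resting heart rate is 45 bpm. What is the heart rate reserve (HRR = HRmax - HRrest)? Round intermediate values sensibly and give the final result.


HRR = HRmax - HRrest
= 162 - 45
= 117 bpm

117 bpm


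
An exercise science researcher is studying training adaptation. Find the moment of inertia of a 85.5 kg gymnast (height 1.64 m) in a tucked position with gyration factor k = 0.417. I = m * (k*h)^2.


Radius of gyration = 0.417 * 1.64 = 0.68388 m
I = 85.5 * 0.68388^2
= 85.5 * 0.467692
= 39.988 kg*m^2

39.988 kg*m^2


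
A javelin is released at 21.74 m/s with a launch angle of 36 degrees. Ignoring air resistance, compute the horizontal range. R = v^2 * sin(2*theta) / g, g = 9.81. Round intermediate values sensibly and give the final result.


Launch speed squared = 472.6276
sin(2 * 36 deg) = 0.951057
Range = 472.6276 * 0.951057 / 9.81
= 45.82 m

45.82 m


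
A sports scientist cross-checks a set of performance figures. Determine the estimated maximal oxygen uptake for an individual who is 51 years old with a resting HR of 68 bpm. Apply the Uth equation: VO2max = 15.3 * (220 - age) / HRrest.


HRmax = 220 - 51 = 169
VO2max = 15.3 * (169 / 68)
= 15.3 * 2.4853
= 38.03 mL/kg/min

38.03 mL/kg/min


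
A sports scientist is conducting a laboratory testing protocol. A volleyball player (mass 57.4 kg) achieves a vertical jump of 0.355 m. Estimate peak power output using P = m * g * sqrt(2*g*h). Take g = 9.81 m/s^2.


2 * g * h = 2 * 9.81 * 0.355 = 6.9651
sqrt(6.9651) = 2.639148 m/s
P = 57.4 * 9.81 * 2.639148 = 1486.09 W

1486.09 W


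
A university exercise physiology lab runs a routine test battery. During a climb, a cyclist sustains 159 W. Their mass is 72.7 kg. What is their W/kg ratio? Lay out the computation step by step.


Power-to-weight = 159 W / 72.7 kg
= 2.187 W/kg

2.187 W/kg


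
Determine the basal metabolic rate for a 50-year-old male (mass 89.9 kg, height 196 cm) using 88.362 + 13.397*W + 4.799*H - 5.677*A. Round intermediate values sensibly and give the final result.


BMR = 88.362 + 13.397*89.9 + 4.799*196 - 5.677*50
= 1949.51 kcal/day

1949.51 kcal/day


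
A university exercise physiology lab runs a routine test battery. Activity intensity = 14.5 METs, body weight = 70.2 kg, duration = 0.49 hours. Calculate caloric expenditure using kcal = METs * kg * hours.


kcal = 14.5 * 70.2 * 0.49
= 1017.9 * 0.49
= 498.77 kcal

498.77 kcal


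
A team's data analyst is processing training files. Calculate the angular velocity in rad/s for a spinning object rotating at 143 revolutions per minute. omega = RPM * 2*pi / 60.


omega = RPM * 2*pi / 60
= 143 * 6.28318531 / 60
= 14.975 rad/s

14.975 rad/s


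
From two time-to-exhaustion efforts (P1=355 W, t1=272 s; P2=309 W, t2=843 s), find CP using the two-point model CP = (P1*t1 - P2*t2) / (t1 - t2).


Work in trial 1 = 96560 J
Work in trial 2 = 260487 J
Delta work = -163927 J
Delta time = -571 s
CP = -163927 / -571 = 287.09 W

287.09 W


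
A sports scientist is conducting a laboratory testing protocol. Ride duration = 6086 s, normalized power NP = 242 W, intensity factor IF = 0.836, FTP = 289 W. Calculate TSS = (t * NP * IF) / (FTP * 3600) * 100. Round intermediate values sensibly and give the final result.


Numerator = 6086 * 242 * 0.836 = 1231270.832
Denominator = 289 * 3600 = 1040400
TSS = 1231270.832 / 1040400 * 100
= 118.35

118.35 TSS


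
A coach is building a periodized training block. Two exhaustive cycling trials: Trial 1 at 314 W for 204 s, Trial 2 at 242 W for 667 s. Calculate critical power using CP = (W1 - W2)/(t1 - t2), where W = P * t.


W1 = 314 * 204 = 64056 J
W2 = 242 * 667 = 161414 J
CP = (64056 - 161414) / (204 - 667)
= -97358 / -463
= 210.28 W

210.28 W


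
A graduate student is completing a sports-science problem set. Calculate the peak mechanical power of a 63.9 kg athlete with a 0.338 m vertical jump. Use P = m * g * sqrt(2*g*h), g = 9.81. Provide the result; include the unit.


First, sqrt(2gh) = sqrt(2 * 9.81 * 0.338)
= sqrt(6.63156) = 2.575182 m/s
Power = 63.9 * 9.81 * 2.575182 = 1614.28 W

1614.28 W


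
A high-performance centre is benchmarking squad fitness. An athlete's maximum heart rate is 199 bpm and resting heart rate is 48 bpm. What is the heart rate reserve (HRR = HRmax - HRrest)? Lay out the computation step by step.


HRR = HRmax - HRrest
= 199 - 48
= 151 bpm

151 bpm


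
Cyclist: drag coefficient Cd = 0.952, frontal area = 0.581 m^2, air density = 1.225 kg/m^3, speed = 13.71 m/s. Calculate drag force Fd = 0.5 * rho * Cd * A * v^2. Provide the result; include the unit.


v^2 = 13.71^2 = 187.9641
Fd = 0.5 * 1.225 * 0.952 * 0.581 * 187.9641
= 63.679 N

63.679 N


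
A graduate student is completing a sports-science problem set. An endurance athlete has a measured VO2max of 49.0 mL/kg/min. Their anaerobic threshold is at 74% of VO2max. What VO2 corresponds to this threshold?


Anaerobic threshold VO2 = VO2max * 74%
= 49.0 * 0.74
= 36.26 mL/kg/min

36.26 mL/kg/min


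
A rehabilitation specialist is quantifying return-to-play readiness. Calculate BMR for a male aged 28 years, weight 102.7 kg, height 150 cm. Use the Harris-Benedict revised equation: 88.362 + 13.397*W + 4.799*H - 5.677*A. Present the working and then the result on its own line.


Substituting values:
W term = 13.397 * 102.7 = 1375.8719
H term = 4.799 * 150 = 719.85
A term = 5.677 * 28 = 158.956
BMR = 2025.13 kcal/day

2025.13 kcal/day


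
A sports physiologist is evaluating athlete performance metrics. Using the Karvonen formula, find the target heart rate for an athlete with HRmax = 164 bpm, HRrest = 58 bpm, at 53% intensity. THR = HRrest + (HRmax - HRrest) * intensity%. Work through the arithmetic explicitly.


HRR = 164 - 58 = 106
THR = 58 + 106 * 0.53
= 58 + 56.18
= 114.18 bpm

114.18 bpm


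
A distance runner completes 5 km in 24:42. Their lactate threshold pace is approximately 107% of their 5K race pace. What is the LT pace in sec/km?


Convert to seconds: 24 min 42 s = 1482 s
Pace per km = 1482 / 5 = 296.4 s/km
LT pace = 296.4 * 1.07 = 317.15 s/km

317.15 s/km


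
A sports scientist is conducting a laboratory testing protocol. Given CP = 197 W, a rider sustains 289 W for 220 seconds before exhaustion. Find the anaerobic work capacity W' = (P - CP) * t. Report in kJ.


Excess power = 289 - 197 = 92 W
Work above CP = 92 * 220 = 20240 J
W' = 20.24 kJ

20.24 kJ


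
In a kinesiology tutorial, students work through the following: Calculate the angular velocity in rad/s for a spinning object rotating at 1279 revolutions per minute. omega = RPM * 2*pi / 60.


omega = RPM * 2*pi / 60
= 1279 * 6.28318531 / 60
= 133.937 rad/s

133.937 rad/s


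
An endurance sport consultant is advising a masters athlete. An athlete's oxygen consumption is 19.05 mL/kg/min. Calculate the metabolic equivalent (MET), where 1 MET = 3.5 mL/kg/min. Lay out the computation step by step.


MET = VO2 / 3.5
= 19.05 / 3.5
= 5.44 METs

5.44 METs


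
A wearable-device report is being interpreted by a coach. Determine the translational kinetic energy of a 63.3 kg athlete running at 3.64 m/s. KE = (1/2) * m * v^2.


KE = 0.5 * m * v^2
= 0.5 * 63.3 * 3.64^2
= 0.5 * 63.3 * 13.2496
= 419.35 J

419.35 J


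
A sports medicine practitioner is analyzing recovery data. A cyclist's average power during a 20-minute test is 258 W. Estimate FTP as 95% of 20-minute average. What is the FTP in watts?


FTP = 20-min power * 0.95
= 258 * 0.95
= 245.1 W

245.1 W


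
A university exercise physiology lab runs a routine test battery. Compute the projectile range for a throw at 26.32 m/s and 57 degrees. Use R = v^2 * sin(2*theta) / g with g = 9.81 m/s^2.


Two times the angle = 114 degrees
sin(114) = 0.913545
R = 692.7424 * 0.913545 / 9.81 = 64.511 m

64.511 m


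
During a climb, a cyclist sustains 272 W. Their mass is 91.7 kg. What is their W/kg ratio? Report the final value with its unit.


Power-to-weight = 272 W / 91.7 kg
= 2.966 W/kg

2.966 W/kg


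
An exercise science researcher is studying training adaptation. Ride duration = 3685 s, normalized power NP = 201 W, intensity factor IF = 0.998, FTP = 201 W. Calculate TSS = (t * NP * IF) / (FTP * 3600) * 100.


Numerator = 3685 * 201 * 0.998 = 739203.63
Denominator = 201 * 3600 = 723600
TSS = 739203.63 / 723600 * 100
= 102.16

102.16 TSS


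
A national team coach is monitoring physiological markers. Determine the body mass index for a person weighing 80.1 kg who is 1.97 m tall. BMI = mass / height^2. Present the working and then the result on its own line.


BMI = mass / height^2
= 80.1 / 1.97^2
= 80.1 / 3.8809
= 20.64 kg/m^2

20.64 kg/m^2


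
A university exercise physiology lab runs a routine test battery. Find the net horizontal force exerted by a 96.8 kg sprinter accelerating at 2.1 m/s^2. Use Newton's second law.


Newton's second law: F = m * a
F = 96.8 * 2.1 = 203.28 N

203.28 N


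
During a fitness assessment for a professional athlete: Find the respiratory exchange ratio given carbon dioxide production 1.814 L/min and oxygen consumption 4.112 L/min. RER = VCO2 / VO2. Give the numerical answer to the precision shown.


VCO2 = 1.814 L/min
VO2 = 4.112 L/min
RER = 1.814 / 4.112 = 0.4411

0.4411


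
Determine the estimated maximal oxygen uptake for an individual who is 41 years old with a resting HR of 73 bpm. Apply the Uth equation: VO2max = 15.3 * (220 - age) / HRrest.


HRmax = 220 - 41 = 179
VO2max = 15.3 * (179 / 73)
= 15.3 * 2.4521
= 37.52 mL/kg/min

37.52 mL/kg/min


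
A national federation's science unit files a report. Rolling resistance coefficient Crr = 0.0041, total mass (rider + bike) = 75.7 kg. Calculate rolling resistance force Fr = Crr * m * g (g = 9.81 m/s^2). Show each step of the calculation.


Fr = Crr * m * g
= 0.0041 * 75.7 * 9.81
= 3.045 N

3.045 N


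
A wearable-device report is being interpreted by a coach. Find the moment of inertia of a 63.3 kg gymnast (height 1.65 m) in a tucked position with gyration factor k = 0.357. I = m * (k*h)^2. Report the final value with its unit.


Radius of gyration = 0.357 * 1.65 = 0.58905 m
I = 63.3 * 0.58905^2
= 63.3 * 0.34698
= 21.964 kg*m^2

21.964 kg*m^2


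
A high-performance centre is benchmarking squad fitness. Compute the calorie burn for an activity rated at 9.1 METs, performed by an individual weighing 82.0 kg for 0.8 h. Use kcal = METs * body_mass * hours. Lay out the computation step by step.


Product of METs and mass = 9.1 * 82.0 = 746.2
Total kcal = 746.2 * 0.8 = 596.96 kcal

596.96 kcal


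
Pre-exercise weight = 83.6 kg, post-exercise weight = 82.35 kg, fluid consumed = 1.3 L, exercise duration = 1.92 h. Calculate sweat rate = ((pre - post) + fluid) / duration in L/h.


Weight loss = 83.6 - 82.35 = 1.25 kg (approx L)
Total sweat = 1.25 + 1.3 = 2.55 L
Sweat rate = 2.55 / 1.92 = 1.328 L/h

1.328 L/h


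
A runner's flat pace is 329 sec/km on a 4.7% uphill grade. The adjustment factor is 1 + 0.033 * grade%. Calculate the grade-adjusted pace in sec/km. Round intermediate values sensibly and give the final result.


Factor = 1 + 0.033 * 4.7 = 1.1551
Adjusted pace = 329 * 1.1551
= 380.03 sec/km

380.03 s/km


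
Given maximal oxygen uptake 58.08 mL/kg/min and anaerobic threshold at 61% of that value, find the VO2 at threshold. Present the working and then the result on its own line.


Percentage as decimal = 0.61
VO2 at AT = 58.08 * 0.61 = 35.43 mL/kg/min

35.43 mL/kg/min


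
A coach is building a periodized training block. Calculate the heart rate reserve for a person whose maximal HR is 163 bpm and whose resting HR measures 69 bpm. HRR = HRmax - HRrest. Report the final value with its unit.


HRmax = 163 bpm
HRrest = 69 bpm
HRR = 163 - 69 = 94 bpm

94 bpm


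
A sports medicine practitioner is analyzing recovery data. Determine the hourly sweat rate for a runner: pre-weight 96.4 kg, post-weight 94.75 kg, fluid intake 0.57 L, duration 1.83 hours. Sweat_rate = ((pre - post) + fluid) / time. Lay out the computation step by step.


Mass lost = 96.4 - 94.75 = 1.65 kg
Add fluid consumed: 1.65 + 0.57 = 2.22 L total sweat
Sweat rate = 2.22 / 1.83 = 1.213 L/h

1.213 L/h


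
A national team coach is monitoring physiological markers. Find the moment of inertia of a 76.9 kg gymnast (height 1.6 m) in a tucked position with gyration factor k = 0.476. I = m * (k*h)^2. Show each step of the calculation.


Radius of gyration = 0.476 * 1.6 = 0.7616 m
I = 76.9 * 0.7616^2
= 76.9 * 0.580035
= 44.605 kg*m^2

44.605 kg*m^2


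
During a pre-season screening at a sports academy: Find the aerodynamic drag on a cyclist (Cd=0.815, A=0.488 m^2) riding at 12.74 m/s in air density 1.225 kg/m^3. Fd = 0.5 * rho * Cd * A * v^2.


Fd = 0.5 * 1.225 * 0.815 * 0.488 * 12.74^2
= 0.5 * 1.225 * 0.815 * 0.488 * 162.3076
= 39.539 N

39.539 N


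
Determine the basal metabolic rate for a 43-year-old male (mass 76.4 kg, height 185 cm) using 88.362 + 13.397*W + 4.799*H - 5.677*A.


BMR = 88.362 + 13.397*76.4 + 4.799*185 - 5.677*43
= 1755.6 kcal/day

1755.6 kcal/day


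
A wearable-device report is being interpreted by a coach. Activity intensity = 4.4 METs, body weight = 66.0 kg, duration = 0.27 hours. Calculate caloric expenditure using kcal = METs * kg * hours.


kcal = 4.4 * 66.0 * 0.27
= 290.4 * 0.27
= 78.41 kcal

78.41 kcal


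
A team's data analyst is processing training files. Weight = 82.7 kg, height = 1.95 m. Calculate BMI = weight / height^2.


height^2 = 1.95^2 = 3.8025
BMI = 82.7 / 3.8025 = 21.75 kg/m^2

21.75 kg/m^2


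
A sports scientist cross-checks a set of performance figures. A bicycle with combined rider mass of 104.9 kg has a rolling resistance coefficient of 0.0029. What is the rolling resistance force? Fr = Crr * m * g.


Fr = 0.0029 * 104.9 * 9.81
= 0.30421 * 9.81
= 2.984 N

2.984 N


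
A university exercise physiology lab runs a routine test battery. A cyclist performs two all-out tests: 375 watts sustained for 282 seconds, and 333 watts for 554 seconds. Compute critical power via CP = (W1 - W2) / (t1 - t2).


W1 = P1 * t1 = 375 * 282 = 105750 J
W2 = P2 * t2 = 333 * 554 = 184482 J
CP = (105750 - 184482) / (282 - 554)
= 289.46 W

289.46 W


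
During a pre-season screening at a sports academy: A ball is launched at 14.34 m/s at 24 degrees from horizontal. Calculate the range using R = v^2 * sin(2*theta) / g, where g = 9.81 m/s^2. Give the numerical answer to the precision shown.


sin(2 * 24) = sin(48) = 0.743145
v^2 = 14.34^2 = 205.6356
R = 205.6356 * 0.743145 / 9.81
= 15.578 m

15.578 m


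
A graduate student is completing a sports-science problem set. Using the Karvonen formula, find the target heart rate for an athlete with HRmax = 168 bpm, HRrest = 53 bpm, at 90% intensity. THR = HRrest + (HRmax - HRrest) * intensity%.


HRR = 168 - 53 = 115
THR = 53 + 115 * 0.9
= 53 + 103.5
= 156.5 bpm

156.5 bpm


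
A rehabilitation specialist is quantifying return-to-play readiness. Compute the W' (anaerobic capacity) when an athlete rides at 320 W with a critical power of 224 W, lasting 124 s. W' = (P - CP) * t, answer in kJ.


Above-CP power = 96 W
Duration = 124 s
W' = 96 * 124 = 11904 J
Convert: 11904 / 1000 = 11.904 kJ

11.904 kJ


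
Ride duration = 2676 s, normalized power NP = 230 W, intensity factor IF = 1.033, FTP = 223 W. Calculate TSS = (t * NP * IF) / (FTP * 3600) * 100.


Numerator = 2676 * 230 * 1.033 = 635790.84
Denominator = 223 * 3600 = 802800
TSS = 635790.84 / 802800 * 100
= 79.2

79.2 TSS


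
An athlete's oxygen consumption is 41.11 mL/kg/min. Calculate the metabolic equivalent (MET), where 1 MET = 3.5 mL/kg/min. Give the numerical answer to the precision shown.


MET = VO2 / 3.5
= 41.11 / 3.5
= 11.75 METs

11.75 METs


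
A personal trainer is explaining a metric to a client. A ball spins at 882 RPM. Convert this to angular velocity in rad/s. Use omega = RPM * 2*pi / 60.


omega = 882 * 2 * pi / 60
= 882 * 6.28318531 / 60
= 5541.769 / 60
= 92.363 rad/s

92.363 rad/s


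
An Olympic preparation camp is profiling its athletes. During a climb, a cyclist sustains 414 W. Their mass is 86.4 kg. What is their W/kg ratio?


Power-to-weight = 414 W / 86.4 kg
= 4.792 W/kg

4.792 W/kg


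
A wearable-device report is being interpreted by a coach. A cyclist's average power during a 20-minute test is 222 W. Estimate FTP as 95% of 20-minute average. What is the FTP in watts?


FTP = 20-min power * 0.95
= 222 * 0.95
= 210.9 W

210.9 W


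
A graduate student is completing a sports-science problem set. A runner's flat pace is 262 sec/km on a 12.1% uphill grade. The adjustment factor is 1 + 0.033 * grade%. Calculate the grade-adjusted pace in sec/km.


Factor = 1 + 0.033 * 12.1 = 1.3993
Adjusted pace = 262 * 1.3993
= 366.62 sec/km

366.62 s/km


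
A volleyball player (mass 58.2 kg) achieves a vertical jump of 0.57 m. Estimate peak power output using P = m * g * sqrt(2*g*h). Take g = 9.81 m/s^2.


2 * g * h = 2 * 9.81 * 0.57 = 11.1834
sqrt(11.1834) = 3.344159 m/s
P = 58.2 * 9.81 * 3.344159 = 1909.32 W

1909.32 W


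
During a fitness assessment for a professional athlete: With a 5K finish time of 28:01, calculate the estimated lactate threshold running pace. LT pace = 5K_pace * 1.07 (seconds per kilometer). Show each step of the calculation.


Race duration = 1681 s for 5 km
Average pace = 1681 / 5 = 336.2 s/km
LT pace = 336.2 * 1.07
= 359.73 s/km

359.73 s/km


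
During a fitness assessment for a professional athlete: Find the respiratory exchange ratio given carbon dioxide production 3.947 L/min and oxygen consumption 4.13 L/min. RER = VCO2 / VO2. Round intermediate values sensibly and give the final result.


VCO2 = 3.947 L/min
VO2 = 4.13 L/min
RER = 3.947 / 4.13 = 0.9557

0.9557


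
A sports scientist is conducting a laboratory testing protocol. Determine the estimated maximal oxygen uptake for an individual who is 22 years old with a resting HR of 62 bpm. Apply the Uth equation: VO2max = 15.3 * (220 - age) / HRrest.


HRmax = 220 - 22 = 198
VO2max = 15.3 * (198 / 62)
= 15.3 * 3.1935
= 48.86 mL/kg/min

48.86 mL/kg/min


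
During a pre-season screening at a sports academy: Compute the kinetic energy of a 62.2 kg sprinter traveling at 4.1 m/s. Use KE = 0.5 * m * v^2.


Velocity squared = 16.81
KE = 0.5 * 62.2 * 16.81 = 522.79 J

522.79 J


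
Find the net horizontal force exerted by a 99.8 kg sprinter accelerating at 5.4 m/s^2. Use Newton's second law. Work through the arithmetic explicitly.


Newton's second law: F = m * a
F = 99.8 * 5.4 = 538.92 N

538.92 N


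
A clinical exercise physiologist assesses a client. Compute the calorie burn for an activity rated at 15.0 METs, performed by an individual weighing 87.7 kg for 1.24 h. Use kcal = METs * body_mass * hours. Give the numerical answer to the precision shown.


Product of METs and mass = 15.0 * 87.7 = 1315.5
Total kcal = 1315.5 * 1.24 = 1631.22 kcal

1631.22 kcal


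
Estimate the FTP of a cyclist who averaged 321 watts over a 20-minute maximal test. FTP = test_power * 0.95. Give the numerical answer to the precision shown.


FTP = 321 * 0.95 = 304.95 W

304.95 W


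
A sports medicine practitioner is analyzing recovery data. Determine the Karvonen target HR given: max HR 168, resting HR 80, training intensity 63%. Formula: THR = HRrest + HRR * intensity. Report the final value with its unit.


HRR = HRmax - HRrest = 168 - 80 = 88
THR = 80 + 88 * 0.63
= 135.44 bpm

135.44 bpm


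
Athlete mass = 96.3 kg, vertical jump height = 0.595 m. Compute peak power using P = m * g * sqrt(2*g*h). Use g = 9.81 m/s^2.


sqrt(2 * 9.81 * 0.595) = sqrt(11.6739) = 3.416709 m/s
P = 96.3 * 9.81 * 3.416709
= 3227.78 W

3227.78 W


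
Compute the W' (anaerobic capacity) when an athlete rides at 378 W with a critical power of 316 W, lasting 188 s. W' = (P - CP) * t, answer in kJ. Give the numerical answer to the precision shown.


Above-CP power = 62 W
Duration = 188 s
W' = 62 * 188 = 11656 J
Convert: 11656 / 1000 = 11.656 kJ

11.656 kJ


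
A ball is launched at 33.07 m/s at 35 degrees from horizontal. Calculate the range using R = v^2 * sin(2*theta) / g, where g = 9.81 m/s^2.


sin(2 * 35) = sin(70) = 0.939693
v^2 = 33.07^2 = 1093.6249
R = 1093.6249 * 0.939693 / 9.81
= 104.758 m

104.758 m


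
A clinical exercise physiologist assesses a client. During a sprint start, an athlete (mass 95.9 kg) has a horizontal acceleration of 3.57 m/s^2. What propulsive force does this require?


Propulsive force = mass * acceleration
= 95.9 kg * 3.57 m/s^2
= 342.36 N

342.36 N


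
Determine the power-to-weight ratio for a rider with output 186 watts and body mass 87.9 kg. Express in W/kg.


P/W = 186 / 87.9 = 2.116 W/kg

2.116 W/kg


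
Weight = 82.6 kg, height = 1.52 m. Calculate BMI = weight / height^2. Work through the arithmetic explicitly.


height^2 = 1.52^2 = 2.3104
BMI = 82.6 / 2.3104 = 35.75 kg/m^2

35.75 kg/m^2


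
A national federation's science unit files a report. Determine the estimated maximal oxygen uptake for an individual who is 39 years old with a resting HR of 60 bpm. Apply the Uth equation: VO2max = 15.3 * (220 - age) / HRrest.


HRmax = 220 - 39 = 181
VO2max = 15.3 * (181 / 60)
= 15.3 * 3.0167
= 46.16 mL/kg/min

46.16 mL/kg/min


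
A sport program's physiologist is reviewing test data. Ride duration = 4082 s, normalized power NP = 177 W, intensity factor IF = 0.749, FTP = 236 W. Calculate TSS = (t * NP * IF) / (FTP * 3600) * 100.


Numerator = 4082 * 177 * 0.749 = 541162.986
Denominator = 236 * 3600 = 849600
TSS = 541162.986 / 849600 * 100
= 63.7

63.7 TSS


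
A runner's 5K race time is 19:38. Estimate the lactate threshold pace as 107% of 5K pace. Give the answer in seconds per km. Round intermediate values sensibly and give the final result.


Total race time = 19*60 + 38 = 1178 seconds
5K pace = 1178 / 5 = 235.6 sec/km
LT pace = 235.6 * 1.07 = 252.09 sec/km

252.09 s/km


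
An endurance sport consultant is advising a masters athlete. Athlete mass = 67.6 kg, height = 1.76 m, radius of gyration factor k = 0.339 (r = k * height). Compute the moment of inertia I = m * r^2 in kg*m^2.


r = k * height = 0.339 * 1.76 = 0.59664 m
r^2 = 0.59664^2 = 0.355979
I = 67.6 * 0.355979 = 24.064 kg*m^2

24.064 kg*m^2


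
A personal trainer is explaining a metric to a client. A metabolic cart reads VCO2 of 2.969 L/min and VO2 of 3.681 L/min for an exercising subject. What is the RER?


RER = VCO2 / VO2 = 2.969 / 3.681 = 0.8066

0.8066


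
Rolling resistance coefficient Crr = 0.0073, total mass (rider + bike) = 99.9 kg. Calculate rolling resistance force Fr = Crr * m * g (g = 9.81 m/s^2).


Fr = Crr * m * g
= 0.0073 * 99.9 * 9.81
= 7.154 N

7.154 N


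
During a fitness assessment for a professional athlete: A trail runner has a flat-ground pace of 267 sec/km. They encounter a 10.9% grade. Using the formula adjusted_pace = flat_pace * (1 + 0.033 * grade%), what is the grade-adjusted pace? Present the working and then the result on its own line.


Grade factor = 1 + 0.033 * 10.9 = 1.3597
Adjusted = 267 * 1.3597 = 363.04 sec/km

363.04 s/km


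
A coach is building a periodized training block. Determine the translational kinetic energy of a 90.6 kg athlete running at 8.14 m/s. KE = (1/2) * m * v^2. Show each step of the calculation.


KE = 0.5 * m * v^2
= 0.5 * 90.6 * 8.14^2
= 0.5 * 90.6 * 66.2596
= 3001.56 J

3001.56 J


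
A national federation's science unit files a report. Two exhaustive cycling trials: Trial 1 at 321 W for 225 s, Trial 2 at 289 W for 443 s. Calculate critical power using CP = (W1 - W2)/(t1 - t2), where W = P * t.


W1 = 321 * 225 = 72225 J
W2 = 289 * 443 = 128027 J
CP = (72225 - 128027) / (225 - 443)
= -55802 / -218
= 255.97 W

255.97 W


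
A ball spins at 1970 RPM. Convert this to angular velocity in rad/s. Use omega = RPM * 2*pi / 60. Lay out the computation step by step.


omega = 1970 * 2 * pi / 60
= 1970 * 6.28318531 / 60
= 12377.875 / 60
= 206.298 rad/s

206.298 rad/s


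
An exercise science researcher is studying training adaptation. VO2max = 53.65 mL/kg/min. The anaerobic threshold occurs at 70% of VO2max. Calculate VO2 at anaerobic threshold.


AT fraction = 70 / 100 = 0.7
AT VO2 = 53.65 * 0.7
= 37.56 mL/kg/min

37.56 mL/kg/min


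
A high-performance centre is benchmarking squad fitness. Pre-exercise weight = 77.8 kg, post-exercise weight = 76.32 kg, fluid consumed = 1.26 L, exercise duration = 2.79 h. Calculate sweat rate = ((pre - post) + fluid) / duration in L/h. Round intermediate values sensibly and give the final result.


Weight loss = 77.8 - 76.32 = 1.48 kg (approx L)
Total sweat = 1.48 + 1.26 = 2.74 L
Sweat rate = 2.74 / 2.79 = 0.982 L/h

0.982 L/h


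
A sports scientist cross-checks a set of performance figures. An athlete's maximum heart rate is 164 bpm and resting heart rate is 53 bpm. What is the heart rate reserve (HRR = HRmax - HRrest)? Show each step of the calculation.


HRR = HRmax - HRrest
= 164 - 53
= 111 bpm

111 bpm


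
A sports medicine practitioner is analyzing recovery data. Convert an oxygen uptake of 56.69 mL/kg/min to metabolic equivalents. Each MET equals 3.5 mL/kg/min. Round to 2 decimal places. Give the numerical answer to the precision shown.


One MET = 3.5 mL/kg/min
Number of METs = 56.69 / 3.5
= 16.2 METs

16.2 METs


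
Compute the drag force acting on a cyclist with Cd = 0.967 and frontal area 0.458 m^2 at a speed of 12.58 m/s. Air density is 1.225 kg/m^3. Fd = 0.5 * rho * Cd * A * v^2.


Step 1: v^2 = 158.2564
Step 2: Fd = 0.5 * 1.225 * 0.967 * 0.458 * 158.2564
= 42.93 N

42.93 N
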